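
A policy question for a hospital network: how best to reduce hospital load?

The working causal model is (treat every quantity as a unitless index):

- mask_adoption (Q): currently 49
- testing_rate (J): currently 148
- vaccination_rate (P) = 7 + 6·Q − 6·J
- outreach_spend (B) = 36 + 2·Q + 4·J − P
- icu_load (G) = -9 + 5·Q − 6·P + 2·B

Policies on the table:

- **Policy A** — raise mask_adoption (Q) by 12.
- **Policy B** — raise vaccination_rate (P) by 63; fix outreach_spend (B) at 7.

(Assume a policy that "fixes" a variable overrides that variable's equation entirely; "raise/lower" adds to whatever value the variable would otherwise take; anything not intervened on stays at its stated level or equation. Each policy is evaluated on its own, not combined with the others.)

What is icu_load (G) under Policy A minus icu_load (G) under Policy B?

Policy A (Q + 12):
  Q = 49 + 12 = 61
  J = 148
  P = 7 + 6·61 − 6·148 = -515
  B = 36 + 2·61 + 4·148 − (-515) = 1265
  G = -9 + 5·61 − 6·(-515) + 2·1265 = 5916
Policy B (P + 63, B := 7):
  Q = 49
  J = 148
  P = 7 + 6·49 − 6·148 (+63 from intervention) = -524
  B = 7
  G = -9 + 5·49 − 6·(-524) + 2·7 = 3394
G: 5916 − 3394 = 2522

2522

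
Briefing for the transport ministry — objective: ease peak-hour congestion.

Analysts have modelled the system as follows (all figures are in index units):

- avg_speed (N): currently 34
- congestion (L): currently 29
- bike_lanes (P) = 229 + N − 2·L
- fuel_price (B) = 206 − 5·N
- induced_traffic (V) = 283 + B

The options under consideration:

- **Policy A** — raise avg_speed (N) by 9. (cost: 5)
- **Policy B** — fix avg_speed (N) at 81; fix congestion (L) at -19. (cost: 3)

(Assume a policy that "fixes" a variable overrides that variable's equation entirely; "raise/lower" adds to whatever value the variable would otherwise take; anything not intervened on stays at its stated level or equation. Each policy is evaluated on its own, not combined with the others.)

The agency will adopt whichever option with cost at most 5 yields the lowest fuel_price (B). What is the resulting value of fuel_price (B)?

Policy A (N + 9):
  N = 34 + 9 = 43
  B = 206 − 5·43 = -9
Policy B (N := 81, L := -19):
  N = 81
  B = 206 − 5·81 = -199
Comparing — Policy A: B=-9, Policy B: B=-199. Lowest is -199 (Policy B).

-199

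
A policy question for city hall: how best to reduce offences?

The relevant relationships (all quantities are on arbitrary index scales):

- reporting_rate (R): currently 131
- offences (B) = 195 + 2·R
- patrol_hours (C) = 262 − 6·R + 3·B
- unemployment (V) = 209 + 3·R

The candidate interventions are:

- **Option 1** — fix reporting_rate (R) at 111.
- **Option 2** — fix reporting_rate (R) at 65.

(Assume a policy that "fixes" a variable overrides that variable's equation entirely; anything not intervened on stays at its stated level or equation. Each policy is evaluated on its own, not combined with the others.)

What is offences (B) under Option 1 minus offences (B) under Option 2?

92

Option 1 (R := 111):
  R = 111
  B = 195 + 2·111 = 417
Option 2 (R := 65):
  R = 65
  B = 195 + 2·65 = 325
B: 417 − 325 = 92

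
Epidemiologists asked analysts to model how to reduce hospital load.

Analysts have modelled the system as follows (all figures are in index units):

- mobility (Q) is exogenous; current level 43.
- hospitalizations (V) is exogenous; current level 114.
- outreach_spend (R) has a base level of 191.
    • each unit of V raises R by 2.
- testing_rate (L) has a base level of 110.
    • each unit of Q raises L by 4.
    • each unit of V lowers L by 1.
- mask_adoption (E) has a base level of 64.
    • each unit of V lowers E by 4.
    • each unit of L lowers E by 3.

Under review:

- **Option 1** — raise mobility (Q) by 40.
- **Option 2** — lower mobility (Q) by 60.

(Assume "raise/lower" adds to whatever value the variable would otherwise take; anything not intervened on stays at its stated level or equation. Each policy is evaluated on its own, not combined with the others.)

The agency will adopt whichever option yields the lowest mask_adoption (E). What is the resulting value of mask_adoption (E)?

Option 1 (Q + 40):
  Q = 43 + 40 = 83
  V = 114
  L = 110 + 4·83 − 114 = 328
  E = 64 − 4·114 − 3·328 = -1376
Option 2 (Q − 60):
  Q = 43 − 60 = -17
  V = 114
  L = 110 + 4·(-17) − 114 = -72
  E = 64 − 4·114 − 3·(-72) = -176
Comparing — Option 1: E=-1376, Option 2: E=-176. Lowest is -1376 (Option 1).

-1376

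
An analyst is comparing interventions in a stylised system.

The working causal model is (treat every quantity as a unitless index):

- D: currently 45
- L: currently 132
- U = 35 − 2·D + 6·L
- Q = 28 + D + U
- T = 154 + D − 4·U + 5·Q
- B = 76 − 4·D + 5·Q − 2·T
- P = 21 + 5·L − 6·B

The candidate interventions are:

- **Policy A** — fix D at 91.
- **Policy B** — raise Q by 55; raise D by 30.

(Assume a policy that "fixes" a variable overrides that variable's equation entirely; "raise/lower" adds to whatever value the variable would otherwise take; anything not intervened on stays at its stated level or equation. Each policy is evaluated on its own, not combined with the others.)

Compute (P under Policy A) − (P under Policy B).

-18

Policy A (D := 91):
  D = 91
  L = 132
  U = 35 − 2·91 + 6·132 = 645
  Q = 28 + 91 + 645 = 764
  T = 154 + 91 − 4·645 + 5·764 = 1485
  B = 76 − 4·91 + 5·764 − 2·1485 = 562
  P = 21 + 5·132 − 6·562 = -2691
Policy B (Q + 55, D + 30):
  D = 45 + 30 = 75
  L = 132
  U = 35 − 2·75 + 6·132 = 677
  Q = 28 + 75 + 677 (+55 from intervention) = 835
  T = 154 + 75 − 4·677 + 5·835 = 1696
  B = 76 − 4·75 + 5·835 − 2·1696 = 559
  P = 21 + 5·132 − 6·559 = -2673
P: -2691 − (-2673) = -18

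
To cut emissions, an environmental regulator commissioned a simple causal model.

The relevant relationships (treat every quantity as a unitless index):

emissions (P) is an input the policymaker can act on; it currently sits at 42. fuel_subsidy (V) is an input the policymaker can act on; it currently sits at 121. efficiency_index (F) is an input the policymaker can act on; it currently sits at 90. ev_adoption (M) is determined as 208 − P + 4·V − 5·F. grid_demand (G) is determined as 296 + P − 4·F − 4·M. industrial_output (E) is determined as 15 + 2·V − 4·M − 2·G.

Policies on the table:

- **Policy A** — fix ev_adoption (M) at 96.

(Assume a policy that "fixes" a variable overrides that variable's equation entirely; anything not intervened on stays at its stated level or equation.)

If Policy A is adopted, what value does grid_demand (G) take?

Policy A (M := 96):
  P = 42
  V = 121
  F = 90
  M = 96
  G = 296 + 42 − 4·90 − 4·96 = -406

-406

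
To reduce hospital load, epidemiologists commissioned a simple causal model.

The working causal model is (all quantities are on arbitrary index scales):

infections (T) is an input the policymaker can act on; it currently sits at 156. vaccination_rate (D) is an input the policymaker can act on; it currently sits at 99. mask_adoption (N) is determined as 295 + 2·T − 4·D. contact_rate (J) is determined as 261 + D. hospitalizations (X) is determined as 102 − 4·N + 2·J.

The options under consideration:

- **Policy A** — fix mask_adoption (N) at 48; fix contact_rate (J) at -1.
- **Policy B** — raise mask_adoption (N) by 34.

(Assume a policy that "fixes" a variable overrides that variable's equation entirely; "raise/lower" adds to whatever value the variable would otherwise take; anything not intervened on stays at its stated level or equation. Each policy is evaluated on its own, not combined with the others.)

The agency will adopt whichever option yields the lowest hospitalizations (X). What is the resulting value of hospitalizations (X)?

-158

Policy A (N := 48, J := -1):
  T = 156
  D = 99
  N = 48
  J = -1
  X = 102 − 4·48 + 2·(-1) = -92
Policy B (N + 34):
  T = 156
  D = 99
  N = 295 + 2·156 − 4·99 (+34 from intervention) = 245
  J = 261 + 99 = 360
  X = 102 − 4·245 + 2·360 = -158
Comparing — Policy A: X=-92, Policy B: X=-158. Lowest is -158 (Policy B).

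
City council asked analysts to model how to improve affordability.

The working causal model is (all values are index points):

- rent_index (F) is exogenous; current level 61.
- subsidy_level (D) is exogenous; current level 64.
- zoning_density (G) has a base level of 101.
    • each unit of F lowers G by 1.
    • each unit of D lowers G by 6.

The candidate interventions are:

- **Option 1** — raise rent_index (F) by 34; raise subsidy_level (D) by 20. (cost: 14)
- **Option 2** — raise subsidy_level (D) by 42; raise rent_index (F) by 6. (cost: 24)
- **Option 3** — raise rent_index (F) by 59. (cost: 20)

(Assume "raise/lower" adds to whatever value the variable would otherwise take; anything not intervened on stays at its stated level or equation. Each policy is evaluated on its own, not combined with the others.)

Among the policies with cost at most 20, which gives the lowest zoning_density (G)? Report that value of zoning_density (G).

Option 1 (F + 34, D + 20):
  F = 61 + 34 = 95
  D = 64 + 20 = 84
  G = 101 − 95 − 6·84 = -498
Option 3 (F + 59):
  F = 61 + 59 = 120
  D = 64
  G = 101 − 120 − 6·64 = -403
Comparing — Option 1: G=-498, Option 3: G=-403. Lowest is -498 (Option 1).

-498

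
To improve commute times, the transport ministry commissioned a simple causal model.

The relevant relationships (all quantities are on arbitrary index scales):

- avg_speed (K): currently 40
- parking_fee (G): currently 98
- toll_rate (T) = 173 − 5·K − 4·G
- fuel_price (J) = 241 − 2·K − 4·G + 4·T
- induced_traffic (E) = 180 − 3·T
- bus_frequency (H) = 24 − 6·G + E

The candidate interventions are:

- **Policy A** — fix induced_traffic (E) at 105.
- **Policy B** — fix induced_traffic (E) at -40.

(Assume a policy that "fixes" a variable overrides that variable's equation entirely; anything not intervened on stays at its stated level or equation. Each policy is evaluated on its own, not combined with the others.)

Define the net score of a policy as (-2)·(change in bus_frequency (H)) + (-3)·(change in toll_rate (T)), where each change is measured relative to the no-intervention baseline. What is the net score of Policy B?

Baseline:
  K = 40
  G = 98
  T = 173 − 5·40 − 4·98 = -419
  E = 180 − 3·(-419) = 1437
  H = 24 − 6·98 + 1437 = 873
Policy B (E := -40):
  K = 40
  G = 98
  T = 173 − 5·40 − 4·98 = -419
  E = -40
  H = 24 − 6·98 + (-40) = -604
ΔH = -604 − 873 = -1477; ΔT = -419 − (-419) = 0
Score = (-2)·(-1477) + (-3)·0 = 2954

2954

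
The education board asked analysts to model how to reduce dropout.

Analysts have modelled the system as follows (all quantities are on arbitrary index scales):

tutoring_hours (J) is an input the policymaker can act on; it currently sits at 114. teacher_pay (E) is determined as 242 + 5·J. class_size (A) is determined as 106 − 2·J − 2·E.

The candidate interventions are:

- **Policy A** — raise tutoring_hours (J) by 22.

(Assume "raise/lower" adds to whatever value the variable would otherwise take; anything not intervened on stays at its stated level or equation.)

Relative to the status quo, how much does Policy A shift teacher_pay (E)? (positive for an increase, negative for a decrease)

110

Baseline:
  J = 114
  E = 242 + 5·114 = 812
Policy A (J + 22):
  J = 114 + 22 = 136
  E = 242 + 5·136 = 922
Change in E: 922 − 812 = 110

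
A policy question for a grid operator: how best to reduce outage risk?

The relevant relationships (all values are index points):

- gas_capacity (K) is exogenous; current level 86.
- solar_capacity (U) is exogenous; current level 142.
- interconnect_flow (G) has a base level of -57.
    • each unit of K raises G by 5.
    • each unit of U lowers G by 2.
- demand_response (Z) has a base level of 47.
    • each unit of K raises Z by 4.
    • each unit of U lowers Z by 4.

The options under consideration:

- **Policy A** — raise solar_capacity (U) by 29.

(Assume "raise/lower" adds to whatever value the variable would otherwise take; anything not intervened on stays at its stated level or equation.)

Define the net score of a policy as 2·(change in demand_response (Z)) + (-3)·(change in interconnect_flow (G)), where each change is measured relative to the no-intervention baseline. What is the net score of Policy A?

-58

Baseline:
  K = 86
  U = 142
  G = -57 + 5·86 − 2·142 = 89
  Z = 47 + 4·86 − 4·142 = -177
Policy A (U + 29):
  K = 86
  U = 142 + 29 = 171
  G = -57 + 5·86 − 2·171 = 31
  Z = 47 + 4·86 − 4·171 = -293
ΔZ = -293 − (-177) = -116; ΔG = 31 − 89 = -58
Score = 2·(-116) + (-3)·(-58) = -58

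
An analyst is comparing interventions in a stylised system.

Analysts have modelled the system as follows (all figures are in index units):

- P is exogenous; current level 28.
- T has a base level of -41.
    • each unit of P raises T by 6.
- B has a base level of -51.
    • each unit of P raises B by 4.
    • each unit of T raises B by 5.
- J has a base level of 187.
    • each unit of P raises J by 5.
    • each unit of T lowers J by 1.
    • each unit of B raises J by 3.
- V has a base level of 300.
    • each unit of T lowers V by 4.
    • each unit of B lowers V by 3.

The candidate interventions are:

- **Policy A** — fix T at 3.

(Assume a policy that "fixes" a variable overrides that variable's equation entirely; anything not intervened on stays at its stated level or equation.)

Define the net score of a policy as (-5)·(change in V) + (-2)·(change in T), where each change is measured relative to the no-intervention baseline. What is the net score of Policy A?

Baseline:
  P = 28
  T = -41 + 6·28 = 127
  B = -51 + 4·28 + 5·127 = 696
  V = 300 − 4·127 − 3·696 = -2296
Policy A (T := 3):
  P = 28
  T = 3
  B = -51 + 4·28 + 5·3 = 76
  V = 300 − 4·3 − 3·76 = 60
ΔV = 60 − (-2296) = 2356; ΔT = 3 − 127 = -124
Score = (-5)·2356 + (-2)·(-124) = -11532

-11532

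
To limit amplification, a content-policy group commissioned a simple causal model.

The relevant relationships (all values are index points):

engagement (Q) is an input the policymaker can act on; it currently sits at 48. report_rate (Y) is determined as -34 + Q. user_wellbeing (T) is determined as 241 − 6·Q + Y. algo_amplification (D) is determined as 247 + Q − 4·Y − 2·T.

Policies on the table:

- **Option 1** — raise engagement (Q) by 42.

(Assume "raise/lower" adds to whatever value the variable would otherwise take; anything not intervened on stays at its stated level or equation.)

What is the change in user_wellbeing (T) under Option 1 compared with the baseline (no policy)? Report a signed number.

-210

Baseline:
  Q = 48
  Y = -34 + 48 = 14
  T = 241 − 6·48 + 14 = -33
Option 1 (Q + 42):
  Q = 48 + 42 = 90
  Y = -34 + 90 = 56
  T = 241 − 6·90 + 56 = -243
Change in T: -243 − (-33) = -210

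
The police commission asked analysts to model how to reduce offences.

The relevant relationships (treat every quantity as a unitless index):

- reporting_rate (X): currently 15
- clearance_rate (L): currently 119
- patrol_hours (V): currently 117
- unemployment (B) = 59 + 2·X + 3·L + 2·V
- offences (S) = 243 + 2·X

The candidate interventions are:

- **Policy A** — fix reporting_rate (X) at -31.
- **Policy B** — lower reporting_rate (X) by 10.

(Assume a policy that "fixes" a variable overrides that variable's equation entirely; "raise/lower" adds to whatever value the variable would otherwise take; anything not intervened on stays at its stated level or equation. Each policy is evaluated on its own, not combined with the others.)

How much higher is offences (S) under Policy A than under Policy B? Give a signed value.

-72

Policy A (X := -31):
  X = -31
  S = 243 + 2·(-31) = 181
Policy B (X − 10):
  X = 15 − 10 = 5
  S = 243 + 2·5 = 253
S: 181 − 253 = -72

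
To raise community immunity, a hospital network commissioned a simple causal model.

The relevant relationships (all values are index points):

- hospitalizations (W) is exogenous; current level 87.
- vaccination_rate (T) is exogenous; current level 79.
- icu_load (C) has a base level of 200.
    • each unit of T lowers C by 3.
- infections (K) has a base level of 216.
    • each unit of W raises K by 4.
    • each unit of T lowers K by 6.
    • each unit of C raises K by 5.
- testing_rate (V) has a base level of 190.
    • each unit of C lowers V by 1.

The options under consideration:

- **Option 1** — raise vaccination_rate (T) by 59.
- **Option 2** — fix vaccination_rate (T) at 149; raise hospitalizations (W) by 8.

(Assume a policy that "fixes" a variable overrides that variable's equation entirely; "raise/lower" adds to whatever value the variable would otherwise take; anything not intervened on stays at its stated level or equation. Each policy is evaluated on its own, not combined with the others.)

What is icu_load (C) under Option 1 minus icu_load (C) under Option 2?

Option 1 (T + 59):
  T = 79 + 59 = 138
  C = 200 − 3·138 = -214
Option 2 (T := 149, W + 8):
  T = 149
  C = 200 − 3·149 = -247
C: -214 − (-247) = 33

33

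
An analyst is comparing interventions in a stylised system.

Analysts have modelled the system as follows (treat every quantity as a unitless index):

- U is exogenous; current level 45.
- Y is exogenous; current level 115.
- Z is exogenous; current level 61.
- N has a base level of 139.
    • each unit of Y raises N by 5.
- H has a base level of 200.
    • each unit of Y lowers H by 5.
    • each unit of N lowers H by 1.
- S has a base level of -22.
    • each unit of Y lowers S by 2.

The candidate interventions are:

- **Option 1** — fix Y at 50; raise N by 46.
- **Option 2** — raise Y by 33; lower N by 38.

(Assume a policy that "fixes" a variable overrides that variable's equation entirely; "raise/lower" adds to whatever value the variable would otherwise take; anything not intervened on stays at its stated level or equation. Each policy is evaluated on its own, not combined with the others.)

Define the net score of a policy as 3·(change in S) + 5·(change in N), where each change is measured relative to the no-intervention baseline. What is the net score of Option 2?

437

Baseline:
  Y = 115
  N = 139 + 5·115 = 714
  S = -22 − 2·115 = -252
Option 2 (Y + 33, N − 38):
  Y = 115 + 33 = 148
  N = 139 + 5·148 (−38 from intervention) = 841
  S = -22 − 2·148 = -318
ΔS = -318 − (-252) = -66; ΔN = 841 − 714 = 127
Score = 3·(-66) + 5·127 = 437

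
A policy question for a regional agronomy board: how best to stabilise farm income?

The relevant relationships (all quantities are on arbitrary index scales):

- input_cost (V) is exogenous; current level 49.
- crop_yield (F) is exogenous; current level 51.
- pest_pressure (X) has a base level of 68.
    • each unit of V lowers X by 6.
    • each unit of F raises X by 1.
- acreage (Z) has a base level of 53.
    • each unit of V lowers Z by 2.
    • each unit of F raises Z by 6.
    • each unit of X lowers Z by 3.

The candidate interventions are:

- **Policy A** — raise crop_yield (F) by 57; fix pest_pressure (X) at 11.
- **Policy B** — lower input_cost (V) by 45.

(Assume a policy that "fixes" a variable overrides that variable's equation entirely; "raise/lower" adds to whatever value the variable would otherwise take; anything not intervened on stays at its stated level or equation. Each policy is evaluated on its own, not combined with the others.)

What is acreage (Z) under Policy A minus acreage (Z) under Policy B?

504

Policy A (F + 57, X := 11):
  V = 49
  F = 51 + 57 = 108
  X = 11
  Z = 53 − 2·49 + 6·108 − 3·11 = 570
Policy B (V − 45):
  V = 49 − 45 = 4
  F = 51
  X = 68 − 6·4 + 51 = 95
  Z = 53 − 2·4 + 6·51 − 3·95 = 66
Z: 570 − 66 = 504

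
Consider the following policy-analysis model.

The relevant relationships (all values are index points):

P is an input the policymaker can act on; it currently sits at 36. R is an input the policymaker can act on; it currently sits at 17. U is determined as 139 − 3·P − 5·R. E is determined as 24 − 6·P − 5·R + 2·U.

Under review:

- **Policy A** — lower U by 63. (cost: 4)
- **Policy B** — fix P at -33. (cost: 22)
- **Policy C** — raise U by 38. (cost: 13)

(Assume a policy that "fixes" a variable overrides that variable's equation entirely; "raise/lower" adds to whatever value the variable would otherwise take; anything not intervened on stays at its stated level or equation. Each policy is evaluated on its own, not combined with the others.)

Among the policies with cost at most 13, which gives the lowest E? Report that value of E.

-511

Policy A (U − 63):
  P = 36
  R = 17
  U = 139 − 3·36 − 5·17 (−63 from intervention) = -117
  E = 24 − 6·36 − 5·17 + 2·(-117) = -511
Policy C (U + 38):
  P = 36
  R = 17
  U = 139 − 3·36 − 5·17 (+38 from intervention) = -16
  E = 24 − 6·36 − 5·17 + 2·(-16) = -309
Comparing — Policy A: E=-511, Policy C: E=-309. Lowest is -511 (Policy A).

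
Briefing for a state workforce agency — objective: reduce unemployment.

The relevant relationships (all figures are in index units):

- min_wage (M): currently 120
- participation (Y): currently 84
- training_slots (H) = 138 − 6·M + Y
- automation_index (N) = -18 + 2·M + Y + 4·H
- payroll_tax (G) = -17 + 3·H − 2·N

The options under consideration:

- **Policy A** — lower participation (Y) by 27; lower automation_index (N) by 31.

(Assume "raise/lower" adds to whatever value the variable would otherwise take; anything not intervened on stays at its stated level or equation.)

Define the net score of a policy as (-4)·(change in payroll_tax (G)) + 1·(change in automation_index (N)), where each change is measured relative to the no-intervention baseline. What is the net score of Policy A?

-1170

Baseline:
  M = 120
  Y = 84
  H = 138 − 6·120 + 84 = -498
  N = -18 + 2·120 + 84 + 4·(-498) = -1686
  G = -17 + 3·(-498) − 2·(-1686) = 1861
Policy A (Y − 27, N − 31):
  M = 120
  Y = 84 − 27 = 57
  H = 138 − 6·120 + 57 = -525
  N = -18 + 2·120 + 57 + 4·(-525) (−31 from intervention) = -1852
  G = -17 + 3·(-525) − 2·(-1852) = 2112
ΔG = 2112 − 1861 = 251; ΔN = -1852 − (-1686) = -166
Score = (-4)·251 + 1·(-166) = -1170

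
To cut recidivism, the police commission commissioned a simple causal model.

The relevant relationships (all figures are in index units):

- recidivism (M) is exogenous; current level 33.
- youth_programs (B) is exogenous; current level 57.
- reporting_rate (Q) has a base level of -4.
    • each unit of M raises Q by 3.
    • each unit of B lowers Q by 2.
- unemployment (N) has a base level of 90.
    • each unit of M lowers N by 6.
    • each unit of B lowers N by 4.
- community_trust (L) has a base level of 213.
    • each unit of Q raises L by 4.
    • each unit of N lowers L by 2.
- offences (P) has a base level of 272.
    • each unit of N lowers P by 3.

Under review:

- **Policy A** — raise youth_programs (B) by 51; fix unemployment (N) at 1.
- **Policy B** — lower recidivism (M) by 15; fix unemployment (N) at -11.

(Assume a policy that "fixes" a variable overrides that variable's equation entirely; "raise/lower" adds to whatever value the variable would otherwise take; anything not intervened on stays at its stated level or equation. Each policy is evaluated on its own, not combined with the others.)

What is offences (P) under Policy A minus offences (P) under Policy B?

Policy A (B + 51, N := 1):
  M = 33
  B = 57 + 51 = 108
  N = 1
  P = 272 − 3·1 = 269
Policy B (M − 15, N := -11):
  M = 33 − 15 = 18
  B = 57
  N = -11
  P = 272 − 3·(-11) = 305
P: 269 − 305 = -36

-36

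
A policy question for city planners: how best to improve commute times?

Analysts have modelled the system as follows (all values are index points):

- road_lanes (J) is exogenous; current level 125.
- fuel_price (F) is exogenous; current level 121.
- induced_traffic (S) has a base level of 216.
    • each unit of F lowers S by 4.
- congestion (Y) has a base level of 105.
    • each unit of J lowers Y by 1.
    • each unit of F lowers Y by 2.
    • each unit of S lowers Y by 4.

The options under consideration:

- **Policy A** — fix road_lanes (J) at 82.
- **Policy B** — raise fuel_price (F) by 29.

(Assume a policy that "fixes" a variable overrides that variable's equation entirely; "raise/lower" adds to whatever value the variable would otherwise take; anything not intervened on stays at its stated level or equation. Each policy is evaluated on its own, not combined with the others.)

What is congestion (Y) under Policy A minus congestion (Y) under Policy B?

-363

Policy A (J := 82):
  J = 82
  F = 121
  S = 216 − 4·121 = -268
  Y = 105 − 82 − 2·121 − 4·(-268) = 853
Policy B (F + 29):
  J = 125
  F = 121 + 29 = 150
  S = 216 − 4·150 = -384
  Y = 105 − 125 − 2·150 − 4·(-384) = 1216
Y: 853 − 1216 = -363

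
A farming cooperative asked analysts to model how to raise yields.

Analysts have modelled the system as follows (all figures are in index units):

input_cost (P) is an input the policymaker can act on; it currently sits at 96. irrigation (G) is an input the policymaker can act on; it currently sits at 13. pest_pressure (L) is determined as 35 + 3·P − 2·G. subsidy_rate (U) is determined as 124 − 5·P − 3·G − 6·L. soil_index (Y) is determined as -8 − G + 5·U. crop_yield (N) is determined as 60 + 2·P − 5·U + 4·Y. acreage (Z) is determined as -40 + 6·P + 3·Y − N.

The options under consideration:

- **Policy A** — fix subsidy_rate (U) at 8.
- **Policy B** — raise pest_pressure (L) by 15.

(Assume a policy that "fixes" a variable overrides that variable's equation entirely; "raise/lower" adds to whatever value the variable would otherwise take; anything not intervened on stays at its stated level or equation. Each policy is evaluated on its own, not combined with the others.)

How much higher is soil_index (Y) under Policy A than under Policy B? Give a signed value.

11375

Policy A (U := 8):
  P = 96
  G = 13
  L = 35 + 3·96 − 2·13 = 297
  U = 8
  Y = -8 − 13 + 5·8 = 19
Policy B (L + 15):
  P = 96
  G = 13
  L = 35 + 3·96 − 2·13 (+15 from intervention) = 312
  U = 124 − 5·96 − 3·13 − 6·312 = -2267
  Y = -8 − 13 + 5·(-2267) = -11356
Y: 19 − (-11356) = 11375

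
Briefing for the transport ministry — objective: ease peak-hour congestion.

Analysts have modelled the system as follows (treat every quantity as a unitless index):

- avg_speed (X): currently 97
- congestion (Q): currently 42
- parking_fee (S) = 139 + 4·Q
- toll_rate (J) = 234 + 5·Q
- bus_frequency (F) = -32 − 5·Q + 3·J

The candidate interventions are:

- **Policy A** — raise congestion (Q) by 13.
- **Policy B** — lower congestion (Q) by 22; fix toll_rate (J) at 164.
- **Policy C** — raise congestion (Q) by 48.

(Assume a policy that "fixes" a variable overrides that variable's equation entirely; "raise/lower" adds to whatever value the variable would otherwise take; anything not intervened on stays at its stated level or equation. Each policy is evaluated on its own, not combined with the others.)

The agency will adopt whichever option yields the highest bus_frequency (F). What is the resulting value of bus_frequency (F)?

Policy A (Q + 13):
  Q = 42 + 13 = 55
  J = 234 + 5·55 = 509
  F = -32 − 5·55 + 3·509 = 1220
Policy B (Q − 22, J := 164):
  Q = 42 − 22 = 20
  J = 164
  F = -32 − 5·20 + 3·164 = 360
Policy C (Q + 48):
  Q = 42 + 48 = 90
  J = 234 + 5·90 = 684
  F = -32 − 5·90 + 3·684 = 1570
Comparing — Policy A: F=1220, Policy B: F=360, Policy C: F=1570. Highest is 1570 (Policy C).

1570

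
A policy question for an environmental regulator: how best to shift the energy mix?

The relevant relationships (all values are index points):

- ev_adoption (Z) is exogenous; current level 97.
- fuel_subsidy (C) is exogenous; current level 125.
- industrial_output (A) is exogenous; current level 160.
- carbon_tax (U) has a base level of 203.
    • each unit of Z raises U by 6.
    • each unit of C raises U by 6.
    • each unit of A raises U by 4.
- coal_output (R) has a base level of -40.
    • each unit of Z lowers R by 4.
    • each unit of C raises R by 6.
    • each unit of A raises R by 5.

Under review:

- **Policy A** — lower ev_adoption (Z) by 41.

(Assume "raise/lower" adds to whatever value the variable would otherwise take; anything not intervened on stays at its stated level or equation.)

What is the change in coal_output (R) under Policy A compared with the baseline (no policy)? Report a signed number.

Baseline:
  Z = 97
  C = 125
  A = 160
  R = -40 − 4·97 + 6·125 + 5·160 = 1122
Policy A (Z − 41):
  Z = 97 − 41 = 56
  C = 125
  A = 160
  R = -40 − 4·56 + 6·125 + 5·160 = 1286
Change in R: 1286 − 1122 = 164

164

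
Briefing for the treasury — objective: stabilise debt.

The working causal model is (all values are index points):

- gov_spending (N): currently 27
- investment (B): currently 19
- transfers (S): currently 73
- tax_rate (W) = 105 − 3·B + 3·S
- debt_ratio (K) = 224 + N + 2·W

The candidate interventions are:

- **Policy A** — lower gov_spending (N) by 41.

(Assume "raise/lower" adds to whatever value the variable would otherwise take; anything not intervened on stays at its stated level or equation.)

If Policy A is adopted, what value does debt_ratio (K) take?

Policy A (N − 41):
  N = 27 − 41 = -14
  B = 19
  S = 73
  W = 105 − 3·19 + 3·73 = 267
  K = 224 + (-14) + 2·267 = 744

744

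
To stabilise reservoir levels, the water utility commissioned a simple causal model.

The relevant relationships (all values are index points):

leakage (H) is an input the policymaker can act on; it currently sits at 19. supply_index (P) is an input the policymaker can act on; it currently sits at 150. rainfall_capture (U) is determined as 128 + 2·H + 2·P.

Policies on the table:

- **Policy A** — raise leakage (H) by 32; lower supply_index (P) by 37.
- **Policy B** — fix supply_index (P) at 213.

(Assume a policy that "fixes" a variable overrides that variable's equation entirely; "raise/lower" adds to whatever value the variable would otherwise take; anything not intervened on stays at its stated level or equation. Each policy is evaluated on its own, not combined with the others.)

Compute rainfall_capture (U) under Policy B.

592

Policy B (P := 213):
  H = 19
  P = 213
  U = 128 + 2·19 + 2·213 = 592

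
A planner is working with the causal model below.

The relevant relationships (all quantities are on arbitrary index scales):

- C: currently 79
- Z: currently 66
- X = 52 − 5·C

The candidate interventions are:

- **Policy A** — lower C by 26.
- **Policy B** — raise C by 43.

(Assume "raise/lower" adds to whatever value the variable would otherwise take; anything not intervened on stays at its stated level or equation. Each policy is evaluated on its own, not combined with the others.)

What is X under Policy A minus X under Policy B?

345

Policy A (C − 26):
  C = 79 − 26 = 53
  X = 52 − 5·53 = -213
Policy B (C + 43):
  C = 79 + 43 = 122
  X = 52 − 5·122 = -558
X: -213 − (-558) = 345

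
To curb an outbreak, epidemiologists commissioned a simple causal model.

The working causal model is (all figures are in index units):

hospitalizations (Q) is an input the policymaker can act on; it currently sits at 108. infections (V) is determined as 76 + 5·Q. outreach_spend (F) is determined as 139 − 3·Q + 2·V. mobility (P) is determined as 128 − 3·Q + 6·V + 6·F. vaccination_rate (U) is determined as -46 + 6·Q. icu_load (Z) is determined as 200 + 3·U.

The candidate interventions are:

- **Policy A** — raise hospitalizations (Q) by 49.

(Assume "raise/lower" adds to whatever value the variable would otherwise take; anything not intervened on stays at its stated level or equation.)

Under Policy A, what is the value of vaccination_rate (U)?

Policy A (Q + 49):
  Q = 108 + 49 = 157
  U = -46 + 6·157 = 896

896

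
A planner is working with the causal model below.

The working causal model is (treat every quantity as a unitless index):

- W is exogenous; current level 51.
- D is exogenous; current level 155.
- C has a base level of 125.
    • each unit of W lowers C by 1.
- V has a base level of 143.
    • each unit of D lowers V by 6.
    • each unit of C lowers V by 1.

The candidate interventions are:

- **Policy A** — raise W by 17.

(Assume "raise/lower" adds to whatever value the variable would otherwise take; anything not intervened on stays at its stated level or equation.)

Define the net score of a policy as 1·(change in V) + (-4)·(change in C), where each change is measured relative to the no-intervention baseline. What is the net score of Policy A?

Baseline:
  W = 51
  D = 155
  C = 125 − 51 = 74
  V = 143 − 6·155 − 74 = -861
Policy A (W + 17):
  W = 51 + 17 = 68
  D = 155
  C = 125 − 68 = 57
  V = 143 − 6·155 − 57 = -844
ΔV = -844 − (-861) = 17; ΔC = 57 − 74 = -17
Score = 1·17 + (-4)·(-17) = 85

85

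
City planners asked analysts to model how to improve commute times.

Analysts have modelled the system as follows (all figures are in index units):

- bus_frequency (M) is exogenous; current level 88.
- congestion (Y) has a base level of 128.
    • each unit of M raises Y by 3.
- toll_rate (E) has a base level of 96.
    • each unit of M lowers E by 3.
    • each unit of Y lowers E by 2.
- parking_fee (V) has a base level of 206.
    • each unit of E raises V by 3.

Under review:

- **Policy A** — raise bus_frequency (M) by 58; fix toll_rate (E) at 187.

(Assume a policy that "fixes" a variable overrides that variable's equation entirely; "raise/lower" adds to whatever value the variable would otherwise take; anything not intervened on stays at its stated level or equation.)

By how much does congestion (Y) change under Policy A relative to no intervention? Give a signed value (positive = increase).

174

Baseline:
  M = 88
  Y = 128 + 3·88 = 392
Policy A (M + 58, E := 187):
  M = 88 + 58 = 146
  Y = 128 + 3·146 = 566
Change in Y: 566 − 392 = 174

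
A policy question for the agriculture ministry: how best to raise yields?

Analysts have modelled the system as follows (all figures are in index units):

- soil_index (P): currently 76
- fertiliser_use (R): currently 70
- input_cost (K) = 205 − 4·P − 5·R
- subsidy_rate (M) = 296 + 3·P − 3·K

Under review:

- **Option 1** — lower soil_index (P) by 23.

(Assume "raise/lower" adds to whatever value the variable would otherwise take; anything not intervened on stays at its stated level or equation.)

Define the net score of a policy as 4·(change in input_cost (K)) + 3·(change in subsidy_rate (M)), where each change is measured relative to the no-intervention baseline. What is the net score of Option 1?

Baseline:
  P = 76
  R = 70
  K = 205 − 4·76 − 5·70 = -449
  M = 296 + 3·76 − 3·(-449) = 1871
Option 1 (P − 23):
  P = 76 − 23 = 53
  R = 70
  K = 205 − 4·53 − 5·70 = -357
  M = 296 + 3·53 − 3·(-357) = 1526
ΔK = -357 − (-449) = 92; ΔM = 1526 − 1871 = -345
Score = 4·92 + 3·(-345) = -667

-667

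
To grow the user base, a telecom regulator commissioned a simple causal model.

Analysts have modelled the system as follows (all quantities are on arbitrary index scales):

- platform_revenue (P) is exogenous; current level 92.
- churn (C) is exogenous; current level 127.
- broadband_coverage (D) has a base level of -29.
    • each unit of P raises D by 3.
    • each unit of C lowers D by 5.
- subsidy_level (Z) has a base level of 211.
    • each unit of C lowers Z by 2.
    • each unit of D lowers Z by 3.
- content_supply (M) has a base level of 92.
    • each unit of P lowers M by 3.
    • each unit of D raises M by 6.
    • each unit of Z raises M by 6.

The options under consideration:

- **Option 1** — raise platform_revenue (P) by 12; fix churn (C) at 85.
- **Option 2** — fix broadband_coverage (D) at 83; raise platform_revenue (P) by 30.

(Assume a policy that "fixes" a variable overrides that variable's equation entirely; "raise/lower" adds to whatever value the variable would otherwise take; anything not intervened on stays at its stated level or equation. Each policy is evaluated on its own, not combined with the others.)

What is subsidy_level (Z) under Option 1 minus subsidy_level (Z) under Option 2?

759

Option 1 (P + 12, C := 85):
  P = 92 + 12 = 104
  C = 85
  D = -29 + 3·104 − 5·85 = -142
  Z = 211 − 2·85 − 3·(-142) = 467
Option 2 (D := 83, P + 30):
  P = 92 + 30 = 122
  C = 127
  D = 83
  Z = 211 − 2·127 − 3·83 = -292
Z: 467 − (-292) = 759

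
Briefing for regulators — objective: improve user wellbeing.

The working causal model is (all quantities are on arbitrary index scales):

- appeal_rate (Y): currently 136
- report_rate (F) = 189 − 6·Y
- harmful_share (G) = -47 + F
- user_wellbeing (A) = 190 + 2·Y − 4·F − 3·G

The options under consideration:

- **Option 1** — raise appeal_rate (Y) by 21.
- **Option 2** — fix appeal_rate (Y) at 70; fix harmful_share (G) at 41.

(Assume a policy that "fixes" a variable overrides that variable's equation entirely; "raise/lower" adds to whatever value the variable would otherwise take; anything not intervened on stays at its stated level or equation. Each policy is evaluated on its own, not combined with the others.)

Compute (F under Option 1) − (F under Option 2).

Option 1 (Y + 21):
  Y = 136 + 21 = 157
  F = 189 − 6·157 = -753
Option 2 (Y := 70, G := 41):
  Y = 70
  F = 189 − 6·70 = -231
F: -753 − (-231) = -522

-522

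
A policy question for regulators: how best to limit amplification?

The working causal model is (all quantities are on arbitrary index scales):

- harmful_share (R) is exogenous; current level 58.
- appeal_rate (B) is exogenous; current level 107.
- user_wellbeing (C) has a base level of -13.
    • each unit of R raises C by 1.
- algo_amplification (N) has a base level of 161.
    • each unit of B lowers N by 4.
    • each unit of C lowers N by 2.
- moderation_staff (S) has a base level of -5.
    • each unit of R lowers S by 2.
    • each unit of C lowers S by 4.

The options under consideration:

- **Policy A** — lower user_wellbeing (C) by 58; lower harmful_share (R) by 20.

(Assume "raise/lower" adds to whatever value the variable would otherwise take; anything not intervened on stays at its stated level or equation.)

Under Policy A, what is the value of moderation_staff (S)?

51

Policy A (C − 58, R − 20):
  R = 58 − 20 = 38
  C = -13 + 38 (−58 from intervention) = -33
  S = -5 − 2·38 − 4·(-33) = 51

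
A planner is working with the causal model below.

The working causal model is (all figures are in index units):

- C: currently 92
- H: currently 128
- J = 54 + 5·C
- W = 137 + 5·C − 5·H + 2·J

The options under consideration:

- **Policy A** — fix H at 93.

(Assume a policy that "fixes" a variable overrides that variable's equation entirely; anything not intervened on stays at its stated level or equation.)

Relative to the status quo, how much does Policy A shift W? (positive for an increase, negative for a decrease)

175

Baseline:
  C = 92
  H = 128
  J = 54 + 5·92 = 514
  W = 137 + 5·92 − 5·128 + 2·514 = 985
Policy A (H := 93):
  C = 92
  H = 93
  J = 54 + 5·92 = 514
  W = 137 + 5·92 − 5·93 + 2·514 = 1160
Change in W: 1160 − 985 = 175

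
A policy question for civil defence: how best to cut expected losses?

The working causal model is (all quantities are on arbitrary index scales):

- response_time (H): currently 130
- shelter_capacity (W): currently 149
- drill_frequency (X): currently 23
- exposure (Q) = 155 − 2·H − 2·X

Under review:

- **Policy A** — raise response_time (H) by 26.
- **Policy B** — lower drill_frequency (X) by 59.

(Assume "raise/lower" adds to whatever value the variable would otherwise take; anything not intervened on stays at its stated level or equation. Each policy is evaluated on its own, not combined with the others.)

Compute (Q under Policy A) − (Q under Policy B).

Policy A (H + 26):
  H = 130 + 26 = 156
  X = 23
  Q = 155 − 2·156 − 2·23 = -203
Policy B (X − 59):
  H = 130
  X = 23 − 59 = -36
  Q = 155 − 2·130 − 2·(-36) = -33
Q: -203 − (-33) = -170

-170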